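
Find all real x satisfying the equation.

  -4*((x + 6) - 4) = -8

Step 1. [-4*((x + 6) - 4) = -8] -4 out front; divide by -4. So div: (x + 6) - 4 = 2.
Step 2. [(x + 6) - 4 = 2] -4 is outermost — add 4 both sides ⇒ sub: x + 6 = 6.
Step 3. [x + 6 = 6] subtract 6: x sits inside (… + 6). So sub: x = 0.

Answer: x ∈ {0}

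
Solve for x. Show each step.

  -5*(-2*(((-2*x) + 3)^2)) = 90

Step 1. [-5*(-2*(((-2*x) + 3)^2)) = 90] leading coefficient -5: divide by -5, so div: -2*(((-2*x) + 3)^2) = -18.
Step 2. [-2*(((-2*x) + 3)^2) = -18] -2·(inner) — divide through by -2 ⇒ div: ((-2*x) + 3)^2 = 9.
Step 3. [((-2*x) + 3)^2 = 9] √ both sides: 9 ≥ 0 gives two branches, so sqrt: (-2*x) + 3 = 3 or -3.
Step 4. [(-2*x) + 3 = 3 or -3] +3 is outermost — subtract 3 both sides. So sub: -2*x = 0 or -6.
Step 5. [-2*x = 0 or -6] LHS = -2·(…); ÷-2 both sides, so div: x = 0 or 3.

Answer: x ∈ {0, 3}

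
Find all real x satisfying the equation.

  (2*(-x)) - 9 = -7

Step 1. [(2*(-x)) - 9 = -7] the outer -9 inverts by adding 9, so sub: 2*(-x) = 2.
Step 2. [2*(-x) = 2] leading coefficient 2: divide by 2. So div: -x = 1.
Step 3. [-x = 1] flip signs both sides. So neg: x = -1.

Answer: x ∈ {-1}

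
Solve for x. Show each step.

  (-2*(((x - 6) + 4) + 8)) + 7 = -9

Step 1. [(-2*(((x - 6) + 4) + 8)) + 7 = -9] subtract 7: x sits inside (… + 7) ⇒ sub: -2*(((x - 6) + 4) + 8) = -16.
Step 2. [-2*(((x - 6) + 4) + 8) = -16] -2·(inner) — divide through by -2 ⇒ div: ((x - 6) + 4) + 8 = 8.
Step 3. [((x - 6) + 4) + 8 = 8] peel the +8: subtract 8 from each side ⇒ sub: (x - 6) + 4 = 0.
Step 4. [(x - 6) + 4 = 0] the outer +4 inverts by subtracting 4. So sub: x - 6 = -4.
Step 5. [x - 6 = -4] add 6: x sits inside (… - 6), so sub: x = 2.

Answer: x ∈ {2}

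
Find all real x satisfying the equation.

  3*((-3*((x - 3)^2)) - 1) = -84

Step 1. [3*((-3*((x - 3)^2)) - 1) = -84] leading coefficient 3: divide by 3 ⇒ div: (-3*((x - 3)^2)) - 1 = -28.
Step 2. [(-3*((x - 3)^2)) - 1 = -28] 1 comes off first (add 1) ⇒ sub: -3*((x - 3)^2) = -27.
Step 3. [-3*((x - 3)^2) = -27] LHS = -3·(…); ÷-3 both sides, so div: (x - 3)^2 = 9.
Step 4. [(x - 3)^2 = 9] √ both sides: 9 ≥ 0 gives two branches. So sqrt: x - 3 = 3 or -3.
Step 5. [x - 3 = 3 or -3] add 3: x sits inside (… - 3). So sub: x = 6 or 0.

Answer: x ∈ {0, 6}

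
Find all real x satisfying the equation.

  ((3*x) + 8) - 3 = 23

Step 1. [((3*x) + 8) - 3 = 23] 3 comes off first (add 3). So sub: (3*x) + 8 = 26.
Step 2. [(3*x) + 8 = 26] the outer +8 inverts by subtracting 8 ⇒ sub: 3*x = 18.
Step 3. [3*x = 18] LHS = 3·(…); ÷3 both sides. So div: x = 6.

Answer: x ∈ {6}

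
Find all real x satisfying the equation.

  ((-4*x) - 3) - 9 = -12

Step 1. [((-4*x) - 3) - 9 = -12] the outer -9 inverts by adding 9, so sub: (-4*x) - 3 = -3.
Step 2. [(-4*x) - 3 = -3] the outer -3 inverts by adding 3, so sub: -4*x = 0.
Step 3. [-4*x = 0] -4 out front; divide by -4, so div: x = 0.

Answer: x ∈ {0}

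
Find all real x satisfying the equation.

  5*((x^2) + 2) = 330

Step 1. [5*((x^2) + 2) = 330] LHS = 5·(…); ÷5 both sides ⇒ div: (x^2) + 2 = 66.
Step 2. [(x^2) + 2 = 66] peel the +2: subtract 2 from each side. So sub: x^2 = 64.
Step 3. [x^2 = 64] 64 ≥ 0, LHS is (·)² — take ±√, so sqrt: x = 8 or -8.

Answer: x ∈ {-8, 8}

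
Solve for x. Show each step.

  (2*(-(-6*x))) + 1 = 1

Step 1. [(2*(-(-6*x))) + 1 = 1] 1 comes off first (subtract 1). So sub: 2*(-(-6*x)) = 0.
Step 2. [2*(-(-6*x)) = 0] leading coefficient 2: divide by 2, so div: -(-6*x) = 0.
Step 3. [-(-6*x) = 0] leading − — multiply by −1. So neg: -6*x = 0.
Step 4. [-6*x = 0] divide by the outer -6. So div: x = 0.

Answer: x ∈ {0}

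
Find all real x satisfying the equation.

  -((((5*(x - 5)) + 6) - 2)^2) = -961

Step 1. [-((((5*(x - 5)) + 6) - 2)^2) = -961] flip signs both sides, so neg: (((5*(x - 5)) + 6) - 2)^2 = 961.
Step 2. [(((5*(x - 5)) + 6) - 2)^2 = 961] 961 ≥ 0, LHS is (·)² — take ±√ ⇒ sqrt: ((5*(x - 5)) + 6) - 2 = 31 or -31.
Step 3. [((5*(x - 5)) + 6) - 2 = 31 or -31] the outer -2 inverts by adding 2 ⇒ sub: (5*(x - 5)) + 6 = 33 or -29.
Step 4. [(5*(x - 5)) + 6 = 33 or -29] the outer +6 inverts by subtracting 6, so sub: 5*(x - 5) = 27 or -35.
Step 5. [5*(x - 5) = 27 or -35] 5 out front; divide by 5 ⇒ div: x - 5 = 27/5 or -7.
Step 6. [x - 5 = 27/5 or -7] -5 is outermost — add 5 both sides. So sub: x = 52/5 or -2.

Answer: x ∈ {-2, 52/5}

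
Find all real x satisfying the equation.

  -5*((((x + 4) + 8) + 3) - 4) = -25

Step 1. [-5*((((x + 4) + 8) + 3) - 4) = -25] LHS = -5·(…); ÷-5 both sides. So div: (((x + 4) + 8) + 3) - 4 = 5.
Step 2. [(((x + 4) + 8) + 3) - 4 = 5] the outer -4 inverts by adding 4 ⇒ sub: ((x + 4) + 8) + 3 = 9.
Step 3. [((x + 4) + 8) + 3 = 9] subtract 3: x sits inside (… + 3) ⇒ sub: (x + 4) + 8 = 6.
Step 4. [(x + 4) + 8 = 6] +8 is outermost — subtract 8 both sides, so sub: x + 4 = -2.
Step 5. [x + 4 = -2] the outer +4 inverts by subtracting 4. So sub: x = -6.

Answer: x ∈ {-6}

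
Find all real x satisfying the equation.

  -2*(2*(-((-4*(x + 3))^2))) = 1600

Step 1. [-2*(2*(-((-4*(x + 3))^2))) = 1600] LHS = -2·(…); ÷-2 both sides. So div: 2*(-((-4*(x + 3))^2)) = -800.
Step 2. [2*(-((-4*(x + 3))^2)) = -800] 2 out front; divide by 2. So div: -((-4*(x + 3))^2) = -400.
Step 3. [-((-4*(x + 3))^2) = -400] leading − — multiply by −1, so neg: (-4*(x + 3))^2 = 400.
Step 4. [(-4*(x + 3))^2 = 400] LHS squared, RHS 400 ≥ 0: apply √ (±). So sqrt: -4*(x + 3) = 20 or -20.
Step 5. [-4*(x + 3) = 20 or -20] LHS = -4·(…); ÷-4 both sides ⇒ div: x + 3 = -5 or 5.
Step 6. [x + 3 = -5 or 5] 3 comes off first (subtract 3). So sub: x = -8 or 2.

Answer: x ∈ {-8, 2}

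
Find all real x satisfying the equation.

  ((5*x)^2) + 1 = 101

Step 1. [((5*x)^2) + 1 = 101] +1 is outermost — subtract 1 both sides. So sub: (5*x)^2 = 100.
Step 2. [(5*x)^2 = 100] 100 ≥ 0, LHS is (·)² — take ±√, so sqrt: 5*x = 10 or -10.
Step 3. [5*x = 10 or -10] LHS = 5·(…); ÷5 both sides ⇒ div: x = 2 or -2.

Answer: x ∈ {-2, 2}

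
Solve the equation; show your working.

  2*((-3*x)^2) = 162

Step 1. [2*((-3*x)^2) = 162] LHS = 2·(…); ÷2 both sides ⇒ div: (-3*x)^2 = 81.
Step 2. [(-3*x)^2 = 81] 81 ≥ 0, LHS is (·)² — take ±√, so sqrt: -3*x = 9 or -9.
Step 3. [-3*x = 9 or -9] leading coefficient -3: divide by -3 ⇒ div: x = -3 or 3.

Answer: x ∈ {-3, 3}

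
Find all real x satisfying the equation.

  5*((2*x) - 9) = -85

Step 1. [5*((2*x) - 9) = -85] leading coefficient 5: divide by 5. So div: (2*x) - 9 = -17.
Step 2. [(2*x) - 9 = -17] the outer -9 inverts by adding 9, so sub: 2*x = -8.
Step 3. [2*x = -8] LHS = 2·(…); ÷2 both sides ⇒ div: x = -4.

Answer: x ∈ {-4}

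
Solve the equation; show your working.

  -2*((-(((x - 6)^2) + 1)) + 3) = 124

Step 1. [-2*((-(((x - 6)^2) + 1)) + 3) = 124] -2 out front; divide by -2. So div: (-(((x - 6)^2) + 1)) + 3 = -62.
Step 2. [(-(((x - 6)^2) + 1)) + 3 = -62] +3 is outermost — subtract 3 both sides, so sub: -(((x - 6)^2) + 1) = -65.
Step 3. [-(((x - 6)^2) + 1) = -65] leading − — multiply by −1. So neg: ((x - 6)^2) + 1 = 65.
Step 4. [((x - 6)^2) + 1 = 65] 1 comes off first (subtract 1), so sub: (x - 6)^2 = 64.
Step 5. [(x - 6)^2 = 64] 64 ≥ 0, LHS is (·)² — take ±√, so sqrt: x - 6 = 8 or -8.
Step 6. [x - 6 = 8 or -8] 6 comes off first (add 6) ⇒ sub: x = 14 or -2.

Answer: x ∈ {-2, 14}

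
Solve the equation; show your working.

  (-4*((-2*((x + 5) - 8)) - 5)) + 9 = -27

Step 1. [(-4*((-2*((x + 5) - 8)) - 5)) + 9 = -27] +9 is outermost — subtract 9 both sides. So sub: -4*((-2*((x + 5) - 8)) - 5) = -36.
Step 2. [-4*((-2*((x + 5) - 8)) - 5) = -36] -4 out front; divide by -4 ⇒ div: (-2*((x + 5) - 8)) - 5 = 9.
Step 3. [(-2*((x + 5) - 8)) - 5 = 9] 5 comes off first (add 5) ⇒ sub: -2*((x + 5) - 8) = 14.
Step 4. [-2*((x + 5) - 8) = 14] LHS = -2·(…); ÷-2 both sides ⇒ div: (x + 5) - 8 = -7.
Step 5. [(x + 5) - 8 = -7] the outer -8 inverts by adding 8, so sub: x + 5 = 1.
Step 6. [x + 5 = 1] peel the +5: subtract 5 from each side, so sub: x = -4.

Answer: x ∈ {-4}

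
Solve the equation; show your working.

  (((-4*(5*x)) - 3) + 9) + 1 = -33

Step 1. [(((-4*(5*x)) - 3) + 9) + 1 = -33] peel the +1: subtract 1 from each side ⇒ sub: ((-4*(5*x)) - 3) + 9 = -34.
Step 2. [((-4*(5*x)) - 3) + 9 = -34] 9 comes off first (subtract 9), so sub: (-4*(5*x)) - 3 = -43.
Step 3. [(-4*(5*x)) - 3 = -43] the outer -3 inverts by adding 3. So sub: -4*(5*x) = -40.
Step 4. [-4*(5*x) = -40] -4 out front; divide by -4 ⇒ div: 5*x = 10.
Step 5. [5*x = 10] 5·(inner) — divide through by 5. So div: x = 2.

Answer: x ∈ {2}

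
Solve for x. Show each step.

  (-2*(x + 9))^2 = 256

Step 1. [(-2*(x + 9))^2 = 256] 256 ≥ 0, LHS is (·)² — take ±√ ⇒ sqrt: -2*(x + 9) = 16 or -16.
Step 2. [-2*(x + 9) = 16 or -16] -2 out front; divide by -2. So div: x + 9 = -8 or 8.
Step 3. [x + 9 = -8 or 8] peel the +9: subtract 9 from each side. So sub: x = -17 or -1.

Answer: x ∈ {-17, -1}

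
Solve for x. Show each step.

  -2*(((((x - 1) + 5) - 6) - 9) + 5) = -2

Step 1. [-2*(((((x - 1) + 5) - 6) - 9) + 5) = -2] -2 out front; divide by -2 ⇒ div: ((((x - 1) + 5) - 6) - 9) + 5 = 1.
Step 2. [((((x - 1) + 5) - 6) - 9) + 5 = 1] subtract 5: x sits inside (… + 5) ⇒ sub: (((x - 1) + 5) - 6) - 9 = -4.
Step 3. [(((x - 1) + 5) - 6) - 9 = -4] 9 comes off first (add 9), so sub: ((x - 1) + 5) - 6 = 5.
Step 4. [((x - 1) + 5) - 6 = 5] add 6: x sits inside (… - 6) ⇒ sub: (x - 1) + 5 = 11.
Step 5. [(x - 1) + 5 = 11] 5 comes off first (subtract 5). So sub: x - 1 = 6.
Step 6. [x - 1 = 6] add 1: x sits inside (… - 1). So sub: x = 7.

Answer: x ∈ {7}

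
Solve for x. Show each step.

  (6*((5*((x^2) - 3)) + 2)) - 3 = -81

Step 1. [(6*((5*((x^2) - 3)) + 2)) - 3 = -81] add 3: x sits inside (… - 3), so sub: 6*((5*((x^2) - 3)) + 2) = -78.
Step 2. [6*((5*((x^2) - 3)) + 2) = -78] leading coefficient 6: divide by 6, so div: (5*((x^2) - 3)) + 2 = -13.
Step 3. [(5*((x^2) - 3)) + 2 = -13] subtract 2: x sits inside (… + 2) ⇒ sub: 5*((x^2) - 3) = -15.
Step 4. [5*((x^2) - 3) = -15] leading coefficient 5: divide by 5, so div: (x^2) - 3 = -3.
Step 5. [(x^2) - 3 = -3] 3 comes off first (add 3). So sub: x^2 = 0.
Step 6. [x^2 = 0] LHS squared, RHS 0 ≥ 0: apply √ (±) ⇒ sqrt: x = 0.

Answer: x ∈ {0}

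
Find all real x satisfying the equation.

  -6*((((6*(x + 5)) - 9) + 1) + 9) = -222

Step 1. [-6*((((6*(x + 5)) - 9) + 1) + 9) = -222] -6·(inner) — divide through by -6. So div: (((6*(x + 5)) - 9) + 1) + 9 = 37.
Step 2. [(((6*(x + 5)) - 9) + 1) + 9 = 37] 9 comes off first (subtract 9), so sub: ((6*(x + 5)) - 9) + 1 = 28.
Step 3. [((6*(x + 5)) - 9) + 1 = 28] the outer +1 inverts by subtracting 1. So sub: (6*(x + 5)) - 9 = 27.
Step 4. [(6*(x + 5)) - 9 = 27] add 9: x sits inside (… - 9), so sub: 6*(x + 5) = 36.
Step 5. [6*(x + 5) = 36] 6 out front; divide by 6. So div: x + 5 = 6.
Step 6. [x + 5 = 6] the outer +5 inverts by subtracting 5. So sub: x = 1.

Answer: x ∈ {1}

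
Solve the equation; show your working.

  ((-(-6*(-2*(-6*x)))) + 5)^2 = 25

Step 1. [((-(-6*(-2*(-6*x)))) + 5)^2 = 25] 25 ≥ 0, LHS is (·)² — take ±√ ⇒ sqrt: (-(-6*(-2*(-6*x)))) + 5 = 5 or -5.
Step 2. [(-(-6*(-2*(-6*x)))) + 5 = 5 or -5] 5 comes off first (subtract 5). So sub: -(-6*(-2*(-6*x))) = 0 or -10.
Step 3. [-(-6*(-2*(-6*x))) = 0 or -10] leading − — multiply by −1 ⇒ neg: -6*(-2*(-6*x)) = 0 or 10.
Step 4. [-6*(-2*(-6*x)) = 0 or 10] -6 out front; divide by -6, so div: -2*(-6*x) = 0 or -5/3.
Step 5. [-2*(-6*x) = 0 or -5/3] -2 out front; divide by -2. So div: -6*x = 0 or 5/6.
Step 6. [-6*x = 0 or 5/6] divide by the outer -6, so div: x = 0 or -5/36.

Answer: x ∈ {-5/36, 0}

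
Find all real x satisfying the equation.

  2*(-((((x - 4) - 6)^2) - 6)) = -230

Step 1. [2*(-((((x - 4) - 6)^2) - 6)) = -230] 2·(inner) — divide through by 2 ⇒ div: -((((x - 4) - 6)^2) - 6) = -115.
Step 2. [-((((x - 4) - 6)^2) - 6) = -115] flip signs both sides. So neg: (((x - 4) - 6)^2) - 6 = 115.
Step 3. [(((x - 4) - 6)^2) - 6 = 115] 6 comes off first (add 6). So sub: ((x - 4) - 6)^2 = 121.
Step 4. [((x - 4) - 6)^2 = 121] √ both sides: 121 ≥ 0 gives two branches ⇒ sqrt: (x - 4) - 6 = 11 or -11.
Step 5. [(x - 4) - 6 = 11 or -11] 6 comes off first (add 6). So sub: x - 4 = 17 or -5.
Step 6. [x - 4 = 17 or -5] the outer -4 inverts by adding 4. So sub: x = 21 or -1.

Answer: x ∈ {-1, 21}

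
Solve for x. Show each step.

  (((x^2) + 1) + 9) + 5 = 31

Step 1. [(((x^2) + 1) + 9) + 5 = 31] subtract 5: x sits inside (… + 5), so sub: ((x^2) + 1) + 9 = 26.
Step 2. [((x^2) + 1) + 9 = 26] 9 comes off first (subtract 9), so sub: (x^2) + 1 = 17.
Step 3. [(x^2) + 1 = 17] subtract 1: x sits inside (… + 1). So sub: x^2 = 16.
Step 4. [x^2 = 16] √ both sides: 16 ≥ 0 gives two branches. So sqrt: x = 4 or -4.

Answer: x ∈ {-4, 4}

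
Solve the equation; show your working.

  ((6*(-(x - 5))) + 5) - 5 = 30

Step 1. [((6*(-(x - 5))) + 5) - 5 = 30] -5 is outermost — add 5 both sides, so sub: (6*(-(x - 5))) + 5 = 35.
Step 2. [(6*(-(x - 5))) + 5 = 35] peel the +5: subtract 5 from each side ⇒ sub: 6*(-(x - 5)) = 30.
Step 3. [6*(-(x - 5)) = 30] leading coefficient 6: divide by 6 ⇒ div: -(x - 5) = 5.
Step 4. [-(x - 5) = 5] LHS negated; negate both sides ⇒ neg: x - 5 = -5.
Step 5. [x - 5 = -5] 5 comes off first (add 5). So sub: x = 0.

Answer: x ∈ {0}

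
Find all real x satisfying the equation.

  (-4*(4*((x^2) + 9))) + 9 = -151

Step 1. [(-4*(4*((x^2) + 9))) + 9 = -151] 9 comes off first (subtract 9), so sub: -4*(4*((x^2) + 9)) = -160.
Step 2. [-4*(4*((x^2) + 9)) = -160] -4 out front; divide by -4, so div: 4*((x^2) + 9) = 40.
Step 3. [4*((x^2) + 9) = 40] leading coefficient 4: divide by 4 ⇒ div: (x^2) + 9 = 10.
Step 4. [(x^2) + 9 = 10] the outer +9 inverts by subtracting 9. So sub: x^2 = 1.
Step 5. [x^2 = 1] √ both sides: 1 ≥ 0 gives two branches ⇒ sqrt: x = 1 or -1.

Answer: x ∈ {-1, 1}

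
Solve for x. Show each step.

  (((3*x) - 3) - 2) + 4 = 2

Step 1. [(((3*x) - 3) - 2) + 4 = 2] subtract 4: x sits inside (… + 4), so sub: ((3*x) - 3) - 2 = -2.
Step 2. [((3*x) - 3) - 2 = -2] 2 comes off first (add 2). So sub: (3*x) - 3 = 0.
Step 3. [(3*x) - 3 = 0] the outer -3 inverts by adding 3, so sub: 3*x = 3.
Step 4. [3*x = 3] leading coefficient 3: divide by 3 ⇒ div: x = 1.

Answer: x ∈ {1}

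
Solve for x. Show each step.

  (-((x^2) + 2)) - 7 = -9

Step 1. [(-((x^2) + 2)) - 7 = -9] the outer -7 inverts by adding 7, so sub: -((x^2) + 2) = -2.
Step 2. [-((x^2) + 2) = -2] leading − — multiply by −1 ⇒ neg: (x^2) + 2 = 2.
Step 3. [(x^2) + 2 = 2] peel the +2: subtract 2 from each side ⇒ sub: x^2 = 0.
Step 4. [x^2 = 0] LHS squared, RHS 0 ≥ 0: apply √ (±), so sqrt: x = 0.

Answer: x ∈ {0}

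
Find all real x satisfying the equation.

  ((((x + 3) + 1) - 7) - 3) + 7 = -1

Step 1. [((((x + 3) + 1) - 7) - 3) + 7 = -1] 7 comes off first (subtract 7) ⇒ sub: (((x + 3) + 1) - 7) - 3 = -8.
Step 2. [(((x + 3) + 1) - 7) - 3 = -8] -3 is outermost — add 3 both sides, so sub: ((x + 3) + 1) - 7 = -5.
Step 3. [((x + 3) + 1) - 7 = -5] the outer -7 inverts by adding 7, so sub: (x + 3) + 1 = 2.
Step 4. [(x + 3) + 1 = 2] subtract 1: x sits inside (… + 1), so sub: x + 3 = 1.
Step 5. [x + 3 = 1] subtract 3: x sits inside (… + 3) ⇒ sub: x = -2.

Answer: x ∈ {-2}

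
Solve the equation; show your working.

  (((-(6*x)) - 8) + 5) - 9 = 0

Step 1. [(((-(6*x)) - 8) + 5) - 9 = 0] 9 comes off first (add 9) ⇒ sub: ((-(6*x)) - 8) + 5 = 9.
Step 2. [((-(6*x)) - 8) + 5 = 9] subtract 5: x sits inside (… + 5). So sub: (-(6*x)) - 8 = 4.
Step 3. [(-(6*x)) - 8 = 4] 8 comes off first (add 8). So sub: -(6*x) = 12.
Step 4. [-(6*x) = 12] LHS negated; negate both sides. So neg: 6*x = -12.
Step 5. [6*x = -12] 6·(inner) — divide through by 6, so div: x = -2.

Answer: x ∈ {-2}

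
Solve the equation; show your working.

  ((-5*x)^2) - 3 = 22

Step 1. [((-5*x)^2) - 3 = 22] -3 is outermost — add 3 both sides. So sub: (-5*x)^2 = 25.
Step 2. [(-5*x)^2 = 25] √ both sides: 25 ≥ 0 gives two branches. So sqrt: -5*x = 5 or -5.
Step 3. [-5*x = 5 or -5] -5·(inner) — divide through by -5. So div: x = -1 or 1.

Answer: x ∈ {-1, 1}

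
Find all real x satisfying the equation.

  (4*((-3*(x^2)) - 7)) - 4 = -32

Step 1. [(4*((-3*(x^2)) - 7)) - 4 = -32] add 4: x sits inside (… - 4). So sub: 4*((-3*(x^2)) - 7) = -28.
Step 2. [4*((-3*(x^2)) - 7) = -28] LHS = 4·(…); ÷4 both sides ⇒ div: (-3*(x^2)) - 7 = -7.
Step 3. [(-3*(x^2)) - 7 = -7] peel the -7: add 7 from each side. So sub: -3*(x^2) = 0.
Step 4. [-3*(x^2) = 0] -3·(inner) — divide through by -3, so div: x^2 = 0.
Step 5. [x^2 = 0] LHS squared, RHS 0 ≥ 0: apply √ (±) ⇒ sqrt: x = 0.

Answer: x ∈ {0}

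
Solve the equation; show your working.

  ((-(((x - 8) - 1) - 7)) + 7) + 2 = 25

Step 1. [((-(((x - 8) - 1) - 7)) + 7) + 2 = 25] peel the +2: subtract 2 from each side. So sub: (-(((x - 8) - 1) - 7)) + 7 = 23.
Step 2. [(-(((x - 8) - 1) - 7)) + 7 = 23] the outer +7 inverts by subtracting 7. So sub: -(((x - 8) - 1) - 7) = 16.
Step 3. [-(((x - 8) - 1) - 7) = 16] flip signs both sides. So neg: ((x - 8) - 1) - 7 = -16.
Step 4. [((x - 8) - 1) - 7 = -16] add 7: x sits inside (… - 7). So sub: (x - 8) - 1 = -9.
Step 5. [(x - 8) - 1 = -9] 1 comes off first (add 1), so sub: x - 8 = -8.
Step 6. [x - 8 = -8] peel the -8: add 8 from each side, so sub: x = 0.

Answer: x ∈ {0}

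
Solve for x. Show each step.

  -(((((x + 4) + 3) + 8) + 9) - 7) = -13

Step 1. [-(((((x + 4) + 3) + 8) + 9) - 7) = -13] leading − — multiply by −1 ⇒ neg: ((((x + 4) + 3) + 8) + 9) - 7 = 13.
Step 2. [((((x + 4) + 3) + 8) + 9) - 7 = 13] add 7: x sits inside (… - 7) ⇒ sub: (((x + 4) + 3) + 8) + 9 = 20.
Step 3. [(((x + 4) + 3) + 8) + 9 = 20] 9 comes off first (subtract 9). So sub: ((x + 4) + 3) + 8 = 11.
Step 4. [((x + 4) + 3) + 8 = 11] subtract 8: x sits inside (… + 8) ⇒ sub: (x + 4) + 3 = 3.
Step 5. [(x + 4) + 3 = 3] 3 comes off first (subtract 3), so sub: x + 4 = 0.
Step 6. [x + 4 = 0] subtract 4: x sits inside (… + 4). So sub: x = -4.

Answer: x ∈ {-4}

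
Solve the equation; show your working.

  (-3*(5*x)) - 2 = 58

Step 1. [(-3*(5*x)) - 2 = 58] -2 is outermost — add 2 both sides. So sub: -3*(5*x) = 60.
Step 2. [-3*(5*x) = 60] -3 out front; divide by -3 ⇒ div: 5*x = -20.
Step 3. [5*x = -20] divide by the outer 5 ⇒ div: x = -4.

Answer: x ∈ {-4}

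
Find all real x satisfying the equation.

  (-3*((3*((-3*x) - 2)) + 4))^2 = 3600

Step 1. [(-3*((3*((-3*x) - 2)) + 4))^2 = 3600] LHS squared, RHS 3600 ≥ 0: apply √ (±) ⇒ sqrt: -3*((3*((-3*x) - 2)) + 4) = 60 or -60.
Step 2. [-3*((3*((-3*x) - 2)) + 4) = 60 or -60] LHS = -3·(…); ÷-3 both sides. So div: (3*((-3*x) - 2)) + 4 = -20 or 20.
Step 3. [(3*((-3*x) - 2)) + 4 = -20 or 20] 4 comes off first (subtract 4). So sub: 3*((-3*x) - 2) = -24 or 16.
Step 4. [3*((-3*x) - 2) = -24 or 16] leading coefficient 3: divide by 3 ⇒ div: (-3*x) - 2 = -8 or 16/3.
Step 5. [(-3*x) - 2 = -8 or 16/3] -2 is outermost — add 2 both sides. So sub: -3*x = -6 or 22/3.
Step 6. [-3*x = -6 or 22/3] leading coefficient -3: divide by -3. So div: x = 2 or -22/9.

Answer: x ∈ {-22/9, 2}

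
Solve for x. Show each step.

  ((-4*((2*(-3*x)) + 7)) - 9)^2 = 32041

Step 1. [((-4*((2*(-3*x)) + 7)) - 9)^2 = 32041] 32041 ≥ 0, LHS is (·)² — take ±√ ⇒ sqrt: (-4*((2*(-3*x)) + 7)) - 9 = 179 or -179.
Step 2. [(-4*((2*(-3*x)) + 7)) - 9 = 179 or -179] -9 is outermost — add 9 both sides, so sub: -4*((2*(-3*x)) + 7) = 188 or -170.
Step 3. [-4*((2*(-3*x)) + 7) = 188 or -170] leading coefficient -4: divide by -4. So div: (2*(-3*x)) + 7 = -47 or 85/2.
Step 4. [(2*(-3*x)) + 7 = -47 or 85/2] +7 is outermost — subtract 7 both sides. So sub: 2*(-3*x) = -54 or 71/2.
Step 5. [2*(-3*x) = -54 or 71/2] leading coefficient 2: divide by 2. So div: -3*x = -27 or 71/4.
Step 6. [-3*x = -27 or 71/4] -3·(inner) — divide through by -3 ⇒ div: x = 9 or -71/12.

Answer: x ∈ {-71/12, 9}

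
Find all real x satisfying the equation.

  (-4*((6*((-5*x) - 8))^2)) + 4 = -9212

Step 1. [(-4*((6*((-5*x) - 8))^2)) + 4 = -9212] peel the +4: subtract 4 from each side ⇒ sub: -4*((6*((-5*x) - 8))^2) = -9216.
Step 2. [-4*((6*((-5*x) - 8))^2) = -9216] divide by the outer -4, so div: (6*((-5*x) - 8))^2 = 2304.
Step 3. [(6*((-5*x) - 8))^2 = 2304] 2304 ≥ 0, LHS is (·)² — take ±√ ⇒ sqrt: 6*((-5*x) - 8) = 48 or -48.
Step 4. [6*((-5*x) - 8) = 48 or -48] leading coefficient 6: divide by 6 ⇒ div: (-5*x) - 8 = 8 or -8.
Step 5. [(-5*x) - 8 = 8 or -8] the outer -8 inverts by adding 8, so sub: -5*x = 16 or 0.
Step 6. [-5*x = 16 or 0] leading coefficient -5: divide by -5 ⇒ div: x = -16/5 or 0.

Answer: x ∈ {-16/5, 0}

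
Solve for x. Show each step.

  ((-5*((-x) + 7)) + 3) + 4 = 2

Step 1. [((-5*((-x) + 7)) + 3) + 4 = 2] the outer +4 inverts by subtracting 4. So sub: (-5*((-x) + 7)) + 3 = -2.
Step 2. [(-5*((-x) + 7)) + 3 = -2] subtract 3: x sits inside (… + 3). So sub: -5*((-x) + 7) = -5.
Step 3. [-5*((-x) + 7) = -5] -5·(inner) — divide through by -5, so div: (-x) + 7 = 1.
Step 4. [(-x) + 7 = 1] +7 is outermost — subtract 7 both sides, so sub: -x = -6.
Step 5. [-x = -6] LHS negated; negate both sides ⇒ neg: x = 6.

Answer: x ∈ {6}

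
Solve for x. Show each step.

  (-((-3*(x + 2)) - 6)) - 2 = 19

Step 1. [(-((-3*(x + 2)) - 6)) - 2 = 19] peel the -2: add 2 from each side. So sub: -((-3*(x + 2)) - 6) = 21.
Step 2. [-((-3*(x + 2)) - 6) = 21] LHS negated; negate both sides ⇒ neg: (-3*(x + 2)) - 6 = -21.
Step 3. [(-3*(x + 2)) - 6 = -21] the outer -6 inverts by adding 6, so sub: -3*(x + 2) = -15.
Step 4. [-3*(x + 2) = -15] leading coefficient -3: divide by -3. So div: x + 2 = 5.
Step 5. [x + 2 = 5] the outer +2 inverts by subtracting 2, so sub: x = 3.

Answer: x ∈ {3}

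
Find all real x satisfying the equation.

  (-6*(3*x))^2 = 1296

Step 1. [(-6*(3*x))^2 = 1296] 1296 ≥ 0, LHS is (·)² — take ±√. So sqrt: -6*(3*x) = 36 or -36.
Step 2. [-6*(3*x) = 36 or -36] -6 out front; divide by -6, so div: 3*x = -6 or 6.
Step 3. [3*x = -6 or 6] LHS = 3·(…); ÷3 both sides ⇒ div: x = -2 or 2.

Answer: x ∈ {-2, 2}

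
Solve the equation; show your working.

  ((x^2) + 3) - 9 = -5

Step 1. [((x^2) + 3) - 9 = -5] 9 comes off first (add 9). So sub: (x^2) + 3 = 4.
Step 2. [(x^2) + 3 = 4] the outer +3 inverts by subtracting 3, so sub: x^2 = 1.
Step 3. [x^2 = 1] √ both sides: 1 ≥ 0 gives two branches. So sqrt: x = 1 or -1.

Answer: x ∈ {-1, 1}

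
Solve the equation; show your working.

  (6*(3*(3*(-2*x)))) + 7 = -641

Step 1. [(6*(3*(3*(-2*x)))) + 7 = -641] +7 is outermost — subtract 7 both sides. So sub: 6*(3*(3*(-2*x))) = -648.
Step 2. [6*(3*(3*(-2*x))) = -648] 6·(inner) — divide through by 6, so div: 3*(3*(-2*x)) = -108.
Step 3. [3*(3*(-2*x)) = -108] LHS = 3·(…); ÷3 both sides ⇒ div: 3*(-2*x) = -36.
Step 4. [3*(-2*x) = -36] 3·(inner) — divide through by 3. So div: -2*x = -12.
Step 5. [-2*x = -12] leading coefficient -2: divide by -2. So div: x = 6.

Answer: x ∈ {6}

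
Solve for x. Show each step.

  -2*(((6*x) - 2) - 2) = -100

Step 1. [-2*(((6*x) - 2) - 2) = -100] -2 out front; divide by -2 ⇒ div: ((6*x) - 2) - 2 = 50.
Step 2. [((6*x) - 2) - 2 = 50] peel the -2: add 2 from each side, so sub: (6*x) - 2 = 52.
Step 3. [(6*x) - 2 = 52] -2 is outermost — add 2 both sides. So sub: 6*x = 54.
Step 4. [6*x = 54] 6·(inner) — divide through by 6, so div: x = 9.

Answer: x ∈ {9}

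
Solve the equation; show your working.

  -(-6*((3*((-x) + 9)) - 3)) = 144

Step 1. [-(-6*((3*((-x) + 9)) - 3)) = 144] flip signs both sides ⇒ neg: -6*((3*((-x) + 9)) - 3) = -144.
Step 2. [-6*((3*((-x) + 9)) - 3) = -144] LHS = -6·(…); ÷-6 both sides. So div: (3*((-x) + 9)) - 3 = 24.
Step 3. [(3*((-x) + 9)) - 3 = 24] -3 is outermost — add 3 both sides, so sub: 3*((-x) + 9) = 27.
Step 4. [3*((-x) + 9) = 27] 3 out front; divide by 3, so div: (-x) + 9 = 9.
Step 5. [(-x) + 9 = 9] the outer +9 inverts by subtracting 9, so sub: -x = 0.
Step 6. [-x = 0] leading − — multiply by −1. So neg: x = 0.

Answer: x ∈ {0}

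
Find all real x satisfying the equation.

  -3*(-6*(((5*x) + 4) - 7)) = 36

Step 1. [-3*(-6*(((5*x) + 4) - 7)) = 36] divide by the outer -3 ⇒ div: -6*(((5*x) + 4) - 7) = -12.
Step 2. [-6*(((5*x) + 4) - 7) = -12] divide by the outer -6 ⇒ div: ((5*x) + 4) - 7 = 2.
Step 3. [((5*x) + 4) - 7 = 2] 7 comes off first (add 7). So sub: (5*x) + 4 = 9.
Step 4. [(5*x) + 4 = 9] peel the +4: subtract 4 from each side, so sub: 5*x = 5.
Step 5. [5*x = 5] divide by the outer 5 ⇒ div: x = 1.

Answer: x ∈ {1}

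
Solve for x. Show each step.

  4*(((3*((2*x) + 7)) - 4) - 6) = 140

Step 1. [4*(((3*((2*x) + 7)) - 4) - 6) = 140] LHS = 4·(…); ÷4 both sides, so div: ((3*((2*x) + 7)) - 4) - 6 = 35.
Step 2. [((3*((2*x) + 7)) - 4) - 6 = 35] -6 is outermost — add 6 both sides, so sub: (3*((2*x) + 7)) - 4 = 41.
Step 3. [(3*((2*x) + 7)) - 4 = 41] peel the -4: add 4 from each side ⇒ sub: 3*((2*x) + 7) = 45.
Step 4. [3*((2*x) + 7) = 45] LHS = 3·(…); ÷3 both sides ⇒ div: (2*x) + 7 = 15.
Step 5. [(2*x) + 7 = 15] 7 comes off first (subtract 7) ⇒ sub: 2*x = 8.
Step 6. [2*x = 8] LHS = 2·(…); ÷2 both sides ⇒ div: x = 4.

Answer: x ∈ {4}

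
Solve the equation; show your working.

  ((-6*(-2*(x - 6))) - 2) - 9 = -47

Step 1. [((-6*(-2*(x - 6))) - 2) - 9 = -47] -9 is outermost — add 9 both sides, so sub: (-6*(-2*(x - 6))) - 2 = -38.
Step 2. [(-6*(-2*(x - 6))) - 2 = -38] the outer -2 inverts by adding 2. So sub: -6*(-2*(x - 6)) = -36.
Step 3. [-6*(-2*(x - 6)) = -36] leading coefficient -6: divide by -6 ⇒ div: -2*(x - 6) = 6.
Step 4. [-2*(x - 6) = 6] -2 out front; divide by -2, so div: x - 6 = -3.
Step 5. [x - 6 = -3] peel the -6: add 6 from each side ⇒ sub: x = 3.

Answer: x ∈ {3}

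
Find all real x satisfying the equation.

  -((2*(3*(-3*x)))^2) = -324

Step 1. [-((2*(3*(-3*x)))^2) = -324] flip signs both sides ⇒ neg: (2*(3*(-3*x)))^2 = 324.
Step 2. [(2*(3*(-3*x)))^2 = 324] 324 ≥ 0, LHS is (·)² — take ±√, so sqrt: 2*(3*(-3*x)) = 18 or -18.
Step 3. [2*(3*(-3*x)) = 18 or -18] 2 out front; divide by 2, so div: 3*(-3*x) = 9 or -9.
Step 4. [3*(-3*x) = 9 or -9] LHS = 3·(…); ÷3 both sides. So div: -3*x = 3 or -3.
Step 5. [-3*x = 3 or -3] -3·(inner) — divide through by -3. So div: x = -1 or 1.

Answer: x ∈ {-1, 1}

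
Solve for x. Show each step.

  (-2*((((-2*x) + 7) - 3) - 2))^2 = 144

Step 1. [(-2*((((-2*x) + 7) - 3) - 2))^2 = 144] LHS squared, RHS 144 ≥ 0: apply √ (±) ⇒ sqrt: -2*((((-2*x) + 7) - 3) - 2) = 12 or -12.
Step 2. [-2*((((-2*x) + 7) - 3) - 2) = 12 or -12] -2·(inner) — divide through by -2. So div: (((-2*x) + 7) - 3) - 2 = -6 or 6.
Step 3. [(((-2*x) + 7) - 3) - 2 = -6 or 6] add 2: x sits inside (… - 2). So sub: ((-2*x) + 7) - 3 = -4 or 8.
Step 4. [((-2*x) + 7) - 3 = -4 or 8] -3 is outermost — add 3 both sides ⇒ sub: (-2*x) + 7 = -1 or 11.
Step 5. [(-2*x) + 7 = -1 or 11] 7 comes off first (subtract 7), so sub: -2*x = -8 or 4.
Step 6. [-2*x = -8 or 4] -2·(inner) — divide through by -2 ⇒ div: x = 4 or -2.

Answer: x ∈ {-2, 4}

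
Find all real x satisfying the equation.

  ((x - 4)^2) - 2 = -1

Step 1. [((x - 4)^2) - 2 = -1] 2 comes off first (add 2) ⇒ sub: (x - 4)^2 = 1.
Step 2. [(x - 4)^2 = 1] 1 ≥ 0, LHS is (·)² — take ±√, so sqrt: x - 4 = 1 or -1.
Step 3. [x - 4 = 1 or -1] -4 is outermost — add 4 both sides, so sub: x = 5 or 3.

Answer: x ∈ {3, 5}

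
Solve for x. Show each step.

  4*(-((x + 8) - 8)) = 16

Step 1. [4*(-((x + 8) - 8)) = 16] leading coefficient 4: divide by 4, so div: -((x + 8) - 8) = 4.
Step 2. [-((x + 8) - 8) = 4] flip signs both sides. So neg: (x + 8) - 8 = -4.
Step 3. [(x + 8) - 8 = -4] the outer -8 inverts by adding 8 ⇒ sub: x + 8 = 4.
Step 4. [x + 8 = 4] subtract 8: x sits inside (… + 8). So sub: x = -4.

Answer: x ∈ {-4}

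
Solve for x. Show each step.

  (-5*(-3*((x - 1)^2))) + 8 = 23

Step 1. [(-5*(-3*((x - 1)^2))) + 8 = 23] peel the +8: subtract 8 from each side. So sub: -5*(-3*((x - 1)^2)) = 15.
Step 2. [-5*(-3*((x - 1)^2)) = 15] -5·(inner) — divide through by -5, so div: -3*((x - 1)^2) = -3.
Step 3. [-3*((x - 1)^2) = -3] leading coefficient -3: divide by -3. So div: (x - 1)^2 = 1.
Step 4. [(x - 1)^2 = 1] 1 ≥ 0, LHS is (·)² — take ±√, so sqrt: x - 1 = 1 or -1.
Step 5. [x - 1 = 1 or -1] 1 comes off first (add 1). So sub: x = 2 or 0.

Answer: x ∈ {0, 2}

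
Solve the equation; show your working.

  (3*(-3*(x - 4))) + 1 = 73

Step 1. [(3*(-3*(x - 4))) + 1 = 73] subtract 1: x sits inside (… + 1), so sub: 3*(-3*(x - 4)) = 72.
Step 2. [3*(-3*(x - 4)) = 72] LHS = 3·(…); ÷3 both sides, so div: -3*(x - 4) = 24.
Step 3. [-3*(x - 4) = 24] LHS = -3·(…); ÷-3 both sides ⇒ div: x - 4 = -8.
Step 4. [x - 4 = -8] add 4: x sits inside (… - 4), so sub: x = -4.

Answer: x ∈ {-4}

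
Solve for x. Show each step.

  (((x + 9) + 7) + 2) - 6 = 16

Step 1. [(((x + 9) + 7) + 2) - 6 = 16] 6 comes off first (add 6), so sub: ((x + 9) + 7) + 2 = 22.
Step 2. [((x + 9) + 7) + 2 = 22] subtract 2: x sits inside (… + 2), so sub: (x + 9) + 7 = 20.
Step 3. [(x + 9) + 7 = 20] peel the +7: subtract 7 from each side ⇒ sub: x + 9 = 13.
Step 4. [x + 9 = 13] peel the +9: subtract 9 from each side. So sub: x = 4.

Answer: x ∈ {4}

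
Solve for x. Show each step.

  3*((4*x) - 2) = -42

Step 1. [3*((4*x) - 2) = -42] LHS = 3·(…); ÷3 both sides, so div: (4*x) - 2 = -14.
Step 2. [(4*x) - 2 = -14] the outer -2 inverts by adding 2. So sub: 4*x = -12.
Step 3. [4*x = -12] leading coefficient 4: divide by 4. So div: x = -3.

Answer: x ∈ {-3}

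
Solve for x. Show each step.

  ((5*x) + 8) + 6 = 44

Step 1. [((5*x) + 8) + 6 = 44] +6 is outermost — subtract 6 both sides ⇒ sub: (5*x) + 8 = 38.
Step 2. [(5*x) + 8 = 38] subtract 8: x sits inside (… + 8) ⇒ sub: 5*x = 30.
Step 3. [5*x = 30] 5 out front; divide by 5 ⇒ div: x = 6.

Answer: x ∈ {6}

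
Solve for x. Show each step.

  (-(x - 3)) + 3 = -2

Step 1. [(-(x - 3)) + 3 = -2] 3 comes off first (subtract 3), so sub: -(x - 3) = -5.
Step 2. [-(x - 3) = -5] leading − — multiply by −1, so neg: x - 3 = 5.
Step 3. [x - 3 = 5] the outer -3 inverts by adding 3 ⇒ sub: x = 8.

Answer: x ∈ {8}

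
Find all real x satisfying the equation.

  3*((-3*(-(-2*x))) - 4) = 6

Step 1. [3*((-3*(-(-2*x))) - 4) = 6] 3·(inner) — divide through by 3 ⇒ div: (-3*(-(-2*x))) - 4 = 2.
Step 2. [(-3*(-(-2*x))) - 4 = 2] the outer -4 inverts by adding 4, so sub: -3*(-(-2*x)) = 6.
Step 3. [-3*(-(-2*x)) = 6] divide by the outer -3. So div: -(-2*x) = -2.
Step 4. [-(-2*x) = -2] leading − — multiply by −1. So neg: -2*x = 2.
Step 5. [-2*x = 2] -2·(inner) — divide through by -2 ⇒ div: x = -1.

Answer: x ∈ {-1}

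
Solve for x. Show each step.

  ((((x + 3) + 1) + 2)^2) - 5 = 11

Step 1. [((((x + 3) + 1) + 2)^2) - 5 = 11] add 5: x sits inside (… - 5) ⇒ sub: (((x + 3) + 1) + 2)^2 = 16.
Step 2. [(((x + 3) + 1) + 2)^2 = 16] √ both sides: 16 ≥ 0 gives two branches. So sqrt: ((x + 3) + 1) + 2 = 4 or -4.
Step 3. [((x + 3) + 1) + 2 = 4 or -4] peel the +2: subtract 2 from each side, so sub: (x + 3) + 1 = 2 or -6.
Step 4. [(x + 3) + 1 = 2 or -6] peel the +1: subtract 1 from each side, so sub: x + 3 = 1 or -7.
Step 5. [x + 3 = 1 or -7] 3 comes off first (subtract 3), so sub: x = -2 or -10.

Answer: x ∈ {-10, -2}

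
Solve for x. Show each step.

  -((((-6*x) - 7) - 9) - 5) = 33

Step 1. [-((((-6*x) - 7) - 9) - 5) = 33] flip signs both sides. So neg: (((-6*x) - 7) - 9) - 5 = -33.
Step 2. [(((-6*x) - 7) - 9) - 5 = -33] add 5: x sits inside (… - 5) ⇒ sub: ((-6*x) - 7) - 9 = -28.
Step 3. [((-6*x) - 7) - 9 = -28] peel the -9: add 9 from each side. So sub: (-6*x) - 7 = -19.
Step 4. [(-6*x) - 7 = -19] the outer -7 inverts by adding 7 ⇒ sub: -6*x = -12.
Step 5. [-6*x = -12] leading coefficient -6: divide by -6 ⇒ div: x = 2.

Answer: x ∈ {2}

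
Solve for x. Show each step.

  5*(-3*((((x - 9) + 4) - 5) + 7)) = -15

Step 1. [5*(-3*((((x - 9) + 4) - 5) + 7)) = -15] 5·(inner) — divide through by 5. So div: -3*((((x - 9) + 4) - 5) + 7) = -3.
Step 2. [-3*((((x - 9) + 4) - 5) + 7) = -3] divide by the outer -3 ⇒ div: (((x - 9) + 4) - 5) + 7 = 1.
Step 3. [(((x - 9) + 4) - 5) + 7 = 1] the outer +7 inverts by subtracting 7 ⇒ sub: ((x - 9) + 4) - 5 = -6.
Step 4. [((x - 9) + 4) - 5 = -6] peel the -5: add 5 from each side. So sub: (x - 9) + 4 = -1.
Step 5. [(x - 9) + 4 = -1] peel the +4: subtract 4 from each side ⇒ sub: x - 9 = -5.
Step 6. [x - 9 = -5] peel the -9: add 9 from each side ⇒ sub: x = 4.

Answer: x ∈ {4}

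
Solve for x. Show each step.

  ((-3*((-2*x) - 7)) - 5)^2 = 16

Step 1. [((-3*((-2*x) - 7)) - 5)^2 = 16] 16 ≥ 0, LHS is (·)² — take ±√. So sqrt: (-3*((-2*x) - 7)) - 5 = 4 or -4.
Step 2. [(-3*((-2*x) - 7)) - 5 = 4 or -4] add 5: x sits inside (… - 5). So sub: -3*((-2*x) - 7) = 9 or 1.
Step 3. [-3*((-2*x) - 7) = 9 or 1] -3 out front; divide by -3 ⇒ div: (-2*x) - 7 = -3 or -1/3.
Step 4. [(-2*x) - 7 = -3 or -1/3] peel the -7: add 7 from each side, so sub: -2*x = 4 or 20/3.
Step 5. [-2*x = 4 or 20/3] leading coefficient -2: divide by -2 ⇒ div: x = -2 or -10/3.

Answer: x ∈ {-10/3, -2}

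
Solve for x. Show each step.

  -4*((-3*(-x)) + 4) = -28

Step 1. [-4*((-3*(-x)) + 4) = -28] -4·(inner) — divide through by -4 ⇒ div: (-3*(-x)) + 4 = 7.
Step 2. [(-3*(-x)) + 4 = 7] peel the +4: subtract 4 from each side ⇒ sub: -3*(-x) = 3.
Step 3. [-3*(-x) = 3] leading coefficient -3: divide by -3 ⇒ div: -x = -1.
Step 4. [-x = -1] flip signs both sides ⇒ neg: x = 1.

Answer: x ∈ {1}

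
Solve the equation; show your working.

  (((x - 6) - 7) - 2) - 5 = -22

Step 1. [(((x - 6) - 7) - 2) - 5 = -22] add 5: x sits inside (… - 5). So sub: ((x - 6) - 7) - 2 = -17.
Step 2. [((x - 6) - 7) - 2 = -17] 2 comes off first (add 2), so sub: (x - 6) - 7 = -15.
Step 3. [(x - 6) - 7 = -15] add 7: x sits inside (… - 7) ⇒ sub: x - 6 = -8.
Step 4. [x - 6 = -8] peel the -6: add 6 from each side ⇒ sub: x = -2.

Answer: x ∈ {-2}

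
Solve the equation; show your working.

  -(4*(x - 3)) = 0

Step 1. [-(4*(x - 3)) = 0] flip signs both sides ⇒ neg: 4*(x - 3) = 0.
Step 2. [4*(x - 3) = 0] LHS = 4·(…); ÷4 both sides. So div: x - 3 = 0.
Step 3. [x - 3 = 0] -3 is outermost — add 3 both sides ⇒ sub: x = 3.

Answer: x ∈ {3}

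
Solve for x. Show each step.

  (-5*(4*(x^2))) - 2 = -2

Step 1. [(-5*(4*(x^2))) - 2 = -2] 2 comes off first (add 2) ⇒ sub: -5*(4*(x^2)) = 0.
Step 2. [-5*(4*(x^2)) = 0] -5·(inner) — divide through by -5. So div: 4*(x^2) = 0.
Step 3. [4*(x^2) = 0] divide by the outer 4, so div: x^2 = 0.
Step 4. [x^2 = 0] LHS squared, RHS 0 ≥ 0: apply √ (±), so sqrt: x = 0.

Answer: x ∈ {0}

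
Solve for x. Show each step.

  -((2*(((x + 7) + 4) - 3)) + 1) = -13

Step 1. [-((2*(((x + 7) + 4) - 3)) + 1) = -13] LHS negated; negate both sides ⇒ neg: (2*(((x + 7) + 4) - 3)) + 1 = 13.
Step 2. [(2*(((x + 7) + 4) - 3)) + 1 = 13] the outer +1 inverts by subtracting 1 ⇒ sub: 2*(((x + 7) + 4) - 3) = 12.
Step 3. [2*(((x + 7) + 4) - 3) = 12] 2 out front; divide by 2 ⇒ div: ((x + 7) + 4) - 3 = 6.
Step 4. [((x + 7) + 4) - 3 = 6] peel the -3: add 3 from each side. So sub: (x + 7) + 4 = 9.
Step 5. [(x + 7) + 4 = 9] subtract 4: x sits inside (… + 4) ⇒ sub: x + 7 = 5.
Step 6. [x + 7 = 5] peel the +7: subtract 7 from each side ⇒ sub: x = -2.

Answer: x ∈ {-2}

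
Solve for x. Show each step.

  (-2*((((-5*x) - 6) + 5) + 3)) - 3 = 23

Step 1. [(-2*((((-5*x) - 6) + 5) + 3)) - 3 = 23] -3 is outermost — add 3 both sides, so sub: -2*((((-5*x) - 6) + 5) + 3) = 26.
Step 2. [-2*((((-5*x) - 6) + 5) + 3) = 26] leading coefficient -2: divide by -2. So div: (((-5*x) - 6) + 5) + 3 = -13.
Step 3. [(((-5*x) - 6) + 5) + 3 = -13] 3 comes off first (subtract 3) ⇒ sub: ((-5*x) - 6) + 5 = -16.
Step 4. [((-5*x) - 6) + 5 = -16] peel the +5: subtract 5 from each side. So sub: (-5*x) - 6 = -21.
Step 5. [(-5*x) - 6 = -21] -6 is outermost — add 6 both sides, so sub: -5*x = -15.
Step 6. [-5*x = -15] LHS = -5·(…); ÷-5 both sides, so div: x = 3.

Answer: x ∈ {3}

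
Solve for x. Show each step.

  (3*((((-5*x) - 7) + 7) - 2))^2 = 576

Step 1. [(3*((((-5*x) - 7) + 7) - 2))^2 = 576] 576 ≥ 0, LHS is (·)² — take ±√, so sqrt: 3*((((-5*x) - 7) + 7) - 2) = 24 or -24.
Step 2. [3*((((-5*x) - 7) + 7) - 2) = 24 or -24] divide by the outer 3 ⇒ div: (((-5*x) - 7) + 7) - 2 = 8 or -8.
Step 3. [(((-5*x) - 7) + 7) - 2 = 8 or -8] the outer -2 inverts by adding 2. So sub: ((-5*x) - 7) + 7 = 10 or -6.
Step 4. [((-5*x) - 7) + 7 = 10 or -6] subtract 7: x sits inside (… + 7) ⇒ sub: (-5*x) - 7 = 3 or -13.
Step 5. [(-5*x) - 7 = 3 or -13] the outer -7 inverts by adding 7 ⇒ sub: -5*x = 10 or -6.
Step 6. [-5*x = 10 or -6] leading coefficient -5: divide by -5 ⇒ div: x = -2 or 6/5.

Answer: x ∈ {-2, 6/5}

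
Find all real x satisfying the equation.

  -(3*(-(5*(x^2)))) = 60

Step 1. [-(3*(-(5*(x^2)))) = 60] LHS negated; negate both sides ⇒ neg: 3*(-(5*(x^2))) = -60.
Step 2. [3*(-(5*(x^2))) = -60] leading coefficient 3: divide by 3, so div: -(5*(x^2)) = -20.
Step 3. [-(5*(x^2)) = -20] LHS negated; negate both sides, so neg: 5*(x^2) = 20.
Step 4. [5*(x^2) = 20] 5·(inner) — divide through by 5. So div: x^2 = 4.
Step 5. [x^2 = 4] √ both sides: 4 ≥ 0 gives two branches, so sqrt: x = 2 or -2.

Answer: x ∈ {-2, 2}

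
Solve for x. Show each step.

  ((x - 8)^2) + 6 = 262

Step 1. [((x - 8)^2) + 6 = 262] peel the +6: subtract 6 from each side. So sub: (x - 8)^2 = 256.
Step 2. [(x - 8)^2 = 256] LHS squared, RHS 256 ≥ 0: apply √ (±). So sqrt: x - 8 = 16 or -16.
Step 3. [x - 8 = 16 or -16] peel the -8: add 8 from each side, so sub: x = 24 or -8.

Answer: x ∈ {-8, 24}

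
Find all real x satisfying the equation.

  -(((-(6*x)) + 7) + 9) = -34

Step 1. [-(((-(6*x)) + 7) + 9) = -34] LHS negated; negate both sides ⇒ neg: ((-(6*x)) + 7) + 9 = 34.
Step 2. [((-(6*x)) + 7) + 9 = 34] 9 comes off first (subtract 9). So sub: (-(6*x)) + 7 = 25.
Step 3. [(-(6*x)) + 7 = 25] peel the +7: subtract 7 from each side ⇒ sub: -(6*x) = 18.
Step 4. [-(6*x) = 18] leading − — multiply by −1. So neg: 6*x = -18.
Step 5. [6*x = -18] LHS = 6·(…); ÷6 both sides, so div: x = -3.

Answer: x ∈ {-3}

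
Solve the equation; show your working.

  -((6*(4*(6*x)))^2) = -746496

Step 1. [-((6*(4*(6*x)))^2) = -746496] flip signs both sides, so neg: (6*(4*(6*x)))^2 = 746496.
Step 2. [(6*(4*(6*x)))^2 = 746496] 746496 ≥ 0, LHS is (·)² — take ±√, so sqrt: 6*(4*(6*x)) = 864 or -864.
Step 3. [6*(4*(6*x)) = 864 or -864] LHS = 6·(…); ÷6 both sides ⇒ div: 4*(6*x) = 144 or -144.
Step 4. [4*(6*x) = 144 or -144] divide by the outer 4. So div: 6*x = 36 or -36.
Step 5. [6*x = 36 or -36] leading coefficient 6: divide by 6, so div: x = 6 or -6.

Answer: x ∈ {-6, 6}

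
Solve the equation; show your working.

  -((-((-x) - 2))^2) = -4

Step 1. [-((-((-x) - 2))^2) = -4] leading − — multiply by −1, so neg: (-((-x) - 2))^2 = 4.
Step 2. [(-((-x) - 2))^2 = 4] √ both sides: 4 ≥ 0 gives two branches. So sqrt: -((-x) - 2) = 2 or -2.
Step 3. [-((-x) - 2) = 2 or -2] flip signs both sides, so neg: (-x) - 2 = -2 or 2.
Step 4. [(-x) - 2 = -2 or 2] -2 is outermost — add 2 both sides. So sub: -x = 0 or 4.
Step 5. [-x = 0 or 4] LHS negated; negate both sides ⇒ neg: x = 0 or -4.

Answer: x ∈ {-4, 0}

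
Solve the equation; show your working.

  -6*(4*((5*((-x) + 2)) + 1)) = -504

Step 1. [-6*(4*((5*((-x) + 2)) + 1)) = -504] LHS = -6·(…); ÷-6 both sides. So div: 4*((5*((-x) + 2)) + 1) = 84.
Step 2. [4*((5*((-x) + 2)) + 1) = 84] 4·(inner) — divide through by 4, so div: (5*((-x) + 2)) + 1 = 21.
Step 3. [(5*((-x) + 2)) + 1 = 21] subtract 1: x sits inside (… + 1) ⇒ sub: 5*((-x) + 2) = 20.
Step 4. [5*((-x) + 2) = 20] 5·(inner) — divide through by 5 ⇒ div: (-x) + 2 = 4.
Step 5. [(-x) + 2 = 4] 2 comes off first (subtract 2). So sub: -x = 2.
Step 6. [-x = 2] LHS negated; negate both sides, so neg: x = -2.

Answer: x ∈ {-2}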